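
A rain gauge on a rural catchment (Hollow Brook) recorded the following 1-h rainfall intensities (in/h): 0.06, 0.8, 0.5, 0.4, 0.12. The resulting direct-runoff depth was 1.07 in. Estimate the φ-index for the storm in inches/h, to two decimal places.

Only the 3 blocks with intensity above φ contribute runoff: 0.8, 0.5, 0.4 in/h.
Σ(I−φ)·Δt = d  ⇒  (0.8+0.5+0.4 − 3φ)·1 = 1.07
φ = (1.700 − 1.07/1) / 3 = 0.21 in/h.

φ ≈ 0.21 in/h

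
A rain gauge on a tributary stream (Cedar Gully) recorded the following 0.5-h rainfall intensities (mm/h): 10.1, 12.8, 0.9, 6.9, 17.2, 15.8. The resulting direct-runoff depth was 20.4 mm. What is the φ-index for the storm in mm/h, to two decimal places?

Only the 5 blocks with intensity above φ contribute runoff: 10.1, 12.8, 6.9, 17.2, 15.8 mm/h.
Σ(I−φ)·Δt = d  ⇒  (10.1+12.8+6.9+17.2+15.8 − 5φ)·0.5 = 20.4
φ = (62.80 − 20.4/0.5) / 5 = 4.40 mm/h.

φ ≈ 4.40 mm/h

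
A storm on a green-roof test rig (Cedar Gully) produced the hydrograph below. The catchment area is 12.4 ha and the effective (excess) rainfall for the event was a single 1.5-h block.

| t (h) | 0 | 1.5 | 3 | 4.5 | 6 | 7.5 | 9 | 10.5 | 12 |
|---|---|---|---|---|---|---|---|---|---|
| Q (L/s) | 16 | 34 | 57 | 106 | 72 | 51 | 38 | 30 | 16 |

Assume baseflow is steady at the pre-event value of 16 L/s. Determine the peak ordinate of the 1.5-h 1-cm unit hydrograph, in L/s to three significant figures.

Direct runoff: 0.0, 18.0, 41.0, 90.0, 56.0, 35.0, 22.0, 14.0, 0.0 L/s; ΣQ_DR = 276.0 L/s, peak = 90.0 L/s.
Runoff depth d = ΣQ_DR·Δt / A = 276.0 × 5400 / (12.4 ha) = 12.02 mm.
The 1-cm UH is the DRH scaled by (10 mm)/d, so U_p = 90.0 × 10/12.02 = 74.9 L/s.

U_p ≈ 74.9 L/s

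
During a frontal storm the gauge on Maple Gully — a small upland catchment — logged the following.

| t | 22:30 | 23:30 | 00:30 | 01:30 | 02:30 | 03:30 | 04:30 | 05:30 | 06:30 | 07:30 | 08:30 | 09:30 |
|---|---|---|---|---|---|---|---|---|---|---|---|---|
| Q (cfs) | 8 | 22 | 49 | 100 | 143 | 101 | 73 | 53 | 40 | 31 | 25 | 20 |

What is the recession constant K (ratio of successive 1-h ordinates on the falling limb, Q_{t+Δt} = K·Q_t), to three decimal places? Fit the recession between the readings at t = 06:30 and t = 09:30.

Using the recession-limb readings at t = 06:30 and t = 09:30: Q falls from 40 to 20 cfs over 3 intervals.
K = (Q₂/Q₁)^(1/3) = (20/40)^(1/3) = 0.794.

K ≈ 0.794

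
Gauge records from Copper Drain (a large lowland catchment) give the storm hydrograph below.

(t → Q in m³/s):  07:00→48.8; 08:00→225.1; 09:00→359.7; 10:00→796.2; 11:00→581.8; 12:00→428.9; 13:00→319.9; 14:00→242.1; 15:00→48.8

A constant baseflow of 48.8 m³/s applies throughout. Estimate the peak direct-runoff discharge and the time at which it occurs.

Q_p = 747.4 m³/s at t = 10:00

Subtracting baseflow gives direct-runoff ordinates: 0.0, 176.3, 310.9, 747.4, 533.0, 380.1, 271.1, 193.3, 0.0 m³/s.
The maximum is 747.4 m³/s, occurring at the reading for t = 10:00.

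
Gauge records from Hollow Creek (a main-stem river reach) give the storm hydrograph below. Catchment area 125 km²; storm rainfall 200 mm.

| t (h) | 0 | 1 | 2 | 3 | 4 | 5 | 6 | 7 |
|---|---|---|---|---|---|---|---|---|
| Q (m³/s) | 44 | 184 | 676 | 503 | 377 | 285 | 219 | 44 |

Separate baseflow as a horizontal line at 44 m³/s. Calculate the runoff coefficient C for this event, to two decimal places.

ΣQ_DR = 1980 m³/s; V = ΣQ_DR·Δt = 7.128 × 10^6 m³.
Runoff depth d = V / A = 57.02 mm.
C = d / P = 57.02 / 200 = 0.29.

C ≈ 0.29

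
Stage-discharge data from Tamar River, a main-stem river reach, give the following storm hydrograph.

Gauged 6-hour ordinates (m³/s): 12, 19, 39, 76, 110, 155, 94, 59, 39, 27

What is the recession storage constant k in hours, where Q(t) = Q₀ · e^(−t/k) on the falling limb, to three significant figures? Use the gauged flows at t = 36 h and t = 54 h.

On the falling limb, Q drops from 94 to 27 m³/s between t = 36 h and t = 54 h (Δt = 18 h).
k = −Δt / ln(Q₂/Q₁) = −18 / ln(27/94) = 14.4 h.

k ≈ 14.4 h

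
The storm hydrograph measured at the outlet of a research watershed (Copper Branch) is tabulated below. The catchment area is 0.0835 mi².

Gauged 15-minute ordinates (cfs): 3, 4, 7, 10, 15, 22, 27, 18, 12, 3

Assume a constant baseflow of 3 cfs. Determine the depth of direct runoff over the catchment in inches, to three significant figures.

Direct runoff: 0.0, 1.0, 4.0, 7.0, 12.0, 19.0, 24.0, 15.0, 9.0, 0.0 cfs; ΣQ_DR = 91.00 cfs.
V = ΣQ_DR · Δt = 91.00 × 900 s = 81900 ft³.
Over A = 0.0835 mi², depth = V / A = 0.422 in.

d ≈ 0.422 in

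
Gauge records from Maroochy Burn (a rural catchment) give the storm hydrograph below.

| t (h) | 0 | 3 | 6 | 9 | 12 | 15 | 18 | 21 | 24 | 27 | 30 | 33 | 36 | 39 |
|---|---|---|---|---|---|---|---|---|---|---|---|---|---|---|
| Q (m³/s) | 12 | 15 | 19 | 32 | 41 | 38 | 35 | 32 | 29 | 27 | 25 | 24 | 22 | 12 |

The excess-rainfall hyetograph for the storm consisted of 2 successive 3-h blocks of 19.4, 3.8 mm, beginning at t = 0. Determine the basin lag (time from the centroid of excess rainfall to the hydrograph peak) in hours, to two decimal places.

Centroid of excess rainfall: t_c = Σ P_i·t̄_i / ΣP_i = 1.9914 h (block centres at 1.5, 4.5 h).
Hydrograph peak occurs at t = 12 h, so basin lag t_L = 12 − 1.9914 = 10.01 h.

t_L ≈ 10.01 h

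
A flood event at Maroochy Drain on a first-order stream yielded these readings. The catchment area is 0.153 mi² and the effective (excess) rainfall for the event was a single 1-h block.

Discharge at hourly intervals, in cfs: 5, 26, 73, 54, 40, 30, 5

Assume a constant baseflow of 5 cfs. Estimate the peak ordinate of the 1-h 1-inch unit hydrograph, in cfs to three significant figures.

U_p ≈ 33.9 cfs

Direct runoff: 0.0, 21.0, 68.0, 49.0, 35.0, 25.0, 0.0 cfs; ΣQ_DR = 198.0 cfs, peak = 68.0 cfs.
Runoff depth d = ΣQ_DR·Δt / A = 198.0 × 3600 / (0.153 mi²) = 2.005 in.
The 1-inch UH is the DRH scaled by (1 in)/d, so U_p = 68.0 × 1/2.005 = 33.9 cfs.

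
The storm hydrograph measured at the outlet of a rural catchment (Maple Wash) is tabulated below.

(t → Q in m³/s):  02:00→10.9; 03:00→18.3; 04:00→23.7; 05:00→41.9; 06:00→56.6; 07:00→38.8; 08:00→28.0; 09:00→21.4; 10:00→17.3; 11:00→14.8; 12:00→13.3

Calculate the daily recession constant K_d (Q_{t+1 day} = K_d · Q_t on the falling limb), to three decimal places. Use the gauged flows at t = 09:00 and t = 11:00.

K_d ≈ 0.012

Between t = 09:00 and t = 11:00 the flow falls from 21.4 to 14.8 m³/s over 2×1 h = 2 h.
Per-interval ratio K = (14.8/21.4)^(1/2) = 0.8316; K_d = K^(24/1) = 0.012.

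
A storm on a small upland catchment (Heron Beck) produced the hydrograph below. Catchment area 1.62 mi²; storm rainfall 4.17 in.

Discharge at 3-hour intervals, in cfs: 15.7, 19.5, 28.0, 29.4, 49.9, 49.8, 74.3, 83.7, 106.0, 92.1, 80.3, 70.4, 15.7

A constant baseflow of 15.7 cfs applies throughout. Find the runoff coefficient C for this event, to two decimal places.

C ≈ 0.35

ΣQ_DR = 510.7 cfs; V = ΣQ_DR·Δt = 5.516 × 10^6 ft³.
Runoff depth d = V / A = 1.466 in.
C = d / P = 1.466 / 4.17 = 0.35.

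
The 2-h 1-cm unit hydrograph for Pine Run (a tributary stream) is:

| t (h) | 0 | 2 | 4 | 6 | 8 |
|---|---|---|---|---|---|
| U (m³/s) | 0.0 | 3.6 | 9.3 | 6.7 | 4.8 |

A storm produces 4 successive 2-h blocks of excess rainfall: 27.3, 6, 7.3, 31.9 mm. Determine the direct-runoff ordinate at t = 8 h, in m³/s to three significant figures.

Q ≈ 35.4 m³/s

By discrete convolution, Q_j = Σ (P_i / 10 mm) · U_{j−i}.
At t = 8 h (j=4): Q = (27.3/10)·4.8 + (6/10)·6.7 + (7.3/10)·9.3 + (31.9/10)·3.6 = 35.4 m³/s.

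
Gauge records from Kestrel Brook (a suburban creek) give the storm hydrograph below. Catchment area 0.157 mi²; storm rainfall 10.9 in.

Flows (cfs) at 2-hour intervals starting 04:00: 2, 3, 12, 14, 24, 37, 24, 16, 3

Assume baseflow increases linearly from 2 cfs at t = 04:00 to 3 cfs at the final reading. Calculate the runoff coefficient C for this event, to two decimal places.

ΣQ_DR = 112.5 cfs; V = ΣQ_DR·Δt = 8.100 × 10^5 ft³.
Runoff depth d = V / A = 2.221 in.
C = d / P = 2.221 / 10.9 = 0.20.

C ≈ 0.20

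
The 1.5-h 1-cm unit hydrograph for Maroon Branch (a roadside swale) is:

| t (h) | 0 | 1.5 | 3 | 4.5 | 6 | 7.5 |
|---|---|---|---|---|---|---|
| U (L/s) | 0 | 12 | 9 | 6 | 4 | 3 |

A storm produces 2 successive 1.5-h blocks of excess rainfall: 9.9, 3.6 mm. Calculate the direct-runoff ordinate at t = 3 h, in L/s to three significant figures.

Q ≈ 13.2 L/s

By discrete convolution, Q_j = Σ (P_i / 10 mm) · U_{j−i}.
At t = 3 h (j=2): Q = (9.9/10)·9 + (3.6/10)·12 = 13.2 L/s.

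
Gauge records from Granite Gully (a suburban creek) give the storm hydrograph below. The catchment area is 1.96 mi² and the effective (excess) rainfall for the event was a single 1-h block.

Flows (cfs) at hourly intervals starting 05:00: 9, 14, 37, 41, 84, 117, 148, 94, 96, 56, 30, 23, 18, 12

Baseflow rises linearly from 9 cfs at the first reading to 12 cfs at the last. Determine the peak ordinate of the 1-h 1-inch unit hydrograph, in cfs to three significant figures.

U_p ≈ 275 cfs

Direct runoff: 0.00, 4.77, 27.54, 31.31, 74.08, 106.85, 137.62, 83.38, 85.15, 44.92, 18.69, 11.46, 6.23, 0.00 cfs; ΣQ_DR = 632.0 cfs, peak = 137.62 cfs.
Runoff depth d = ΣQ_DR·Δt / A = 632.0 × 3600 / (1.96 mi²) = 0.4997 in.
The 1-inch UH is the DRH scaled by (1 in)/d, so U_p = 137.62 × 1/0.4997 = 275 cfs.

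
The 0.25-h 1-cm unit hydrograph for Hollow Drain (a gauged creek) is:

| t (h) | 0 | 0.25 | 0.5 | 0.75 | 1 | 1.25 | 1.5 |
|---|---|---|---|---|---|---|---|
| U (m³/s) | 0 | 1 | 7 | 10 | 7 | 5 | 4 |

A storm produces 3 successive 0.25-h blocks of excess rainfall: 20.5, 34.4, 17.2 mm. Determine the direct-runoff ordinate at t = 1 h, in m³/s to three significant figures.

Q ≈ 60.8 m³/s

By discrete convolution, Q_j = Σ (P_i / 10 mm) · U_{j−i}.
At t = 1 h (j=4): Q = (20.5/10)·7 + (34.4/10)·10 + (17.2/10)·7 = 60.8 m³/s.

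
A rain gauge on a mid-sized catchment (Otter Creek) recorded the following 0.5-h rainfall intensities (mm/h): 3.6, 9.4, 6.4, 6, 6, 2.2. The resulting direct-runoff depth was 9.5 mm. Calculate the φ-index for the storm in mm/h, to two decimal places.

φ ≈ 2.48 mm/h

Only the 5 blocks with intensity above φ contribute runoff: 3.6, 9.4, 6.4, 6, 6 mm/h.
Σ(I−φ)·Δt = d  ⇒  (3.6+9.4+6.4+6+6 − 5φ)·0.5 = 9.5
φ = (31.40 − 9.5/0.5) / 5 = 2.48 mm/h.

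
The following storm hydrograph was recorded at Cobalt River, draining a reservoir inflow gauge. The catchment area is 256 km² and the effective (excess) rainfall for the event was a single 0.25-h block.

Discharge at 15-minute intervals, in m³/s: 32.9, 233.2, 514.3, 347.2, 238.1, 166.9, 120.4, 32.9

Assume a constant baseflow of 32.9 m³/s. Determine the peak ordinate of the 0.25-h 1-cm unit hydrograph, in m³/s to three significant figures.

Direct runoff: 0.0, 200.3, 481.4, 314.3, 205.2, 134.0, 87.5, 0.0 m³/s; ΣQ_DR = 1423 m³/s, peak = 481.4 m³/s.
Runoff depth d = ΣQ_DR·Δt / A = 1423 × 900 / (256 km²) = 5.002 mm.
The 1-cm UH is the DRH scaled by (10 mm)/d, so U_p = 481.4 × 10/5.002 = 962 m³/s.

U_p ≈ 962 m³/s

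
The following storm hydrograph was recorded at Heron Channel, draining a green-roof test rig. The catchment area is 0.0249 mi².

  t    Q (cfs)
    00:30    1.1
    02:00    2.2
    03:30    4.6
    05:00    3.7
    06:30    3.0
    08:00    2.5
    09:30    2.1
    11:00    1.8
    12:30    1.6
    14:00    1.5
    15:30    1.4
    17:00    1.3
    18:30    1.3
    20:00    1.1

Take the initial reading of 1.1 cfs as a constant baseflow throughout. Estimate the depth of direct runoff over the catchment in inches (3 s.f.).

d ≈ 1.29 in

Direct runoff: 0.0, 1.1, 3.5, 2.6, 1.9, 1.4, 1.0, 0.7, 0.5, 0.4, 0.3, 0.2, 0.2, 0.0 cfs; ΣQ_DR = 13.80 cfs.
V = ΣQ_DR · Δt = 13.80 × 5400 s = 74520 ft³.
Over A = 0.0249 mi², depth = V / A = 1.29 in.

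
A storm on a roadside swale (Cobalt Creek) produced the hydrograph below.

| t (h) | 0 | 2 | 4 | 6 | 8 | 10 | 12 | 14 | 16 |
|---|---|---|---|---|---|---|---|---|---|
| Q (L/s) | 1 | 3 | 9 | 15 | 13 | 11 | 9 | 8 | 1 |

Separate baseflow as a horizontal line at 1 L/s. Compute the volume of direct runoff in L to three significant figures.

Direct-runoff ordinates (Q − Q_b): 0.0, 2.0, 8.0, 14.0, 12.0, 10.0, 8.0, 7.0, 0.0 L/s.
ΣQ_DR = 61.00 L/s.
With Δt = 2 h = 7200 s, V = ΣQ_DR · Δt = 61.00 × 7200 = 4.39 × 10^5 L.

V ≈ 4.39 × 10^5 L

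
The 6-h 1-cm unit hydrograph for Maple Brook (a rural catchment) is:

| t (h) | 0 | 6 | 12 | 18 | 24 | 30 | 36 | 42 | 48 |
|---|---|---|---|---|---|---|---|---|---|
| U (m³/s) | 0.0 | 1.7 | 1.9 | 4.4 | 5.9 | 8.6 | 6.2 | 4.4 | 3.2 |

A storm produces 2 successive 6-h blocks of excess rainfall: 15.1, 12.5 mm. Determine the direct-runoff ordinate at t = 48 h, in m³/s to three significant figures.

Q ≈ 10.3 m³/s

By discrete convolution, Q_j = Σ (P_i / 10 mm) · U_{j−i}.
At t = 48 h (j=8): Q = (15.1/10)·3.2 + (12.5/10)·4.4 = 10.3 m³/s.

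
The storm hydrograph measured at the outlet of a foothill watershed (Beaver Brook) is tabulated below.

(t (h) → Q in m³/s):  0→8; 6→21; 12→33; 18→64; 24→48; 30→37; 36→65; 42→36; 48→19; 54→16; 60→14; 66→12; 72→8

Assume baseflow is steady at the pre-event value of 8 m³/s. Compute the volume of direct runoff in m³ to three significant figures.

Direct-runoff ordinates (Q − Q_b): 0.0, 13.0, 25.0, 56.0, 40.0, 29.0, 57.0, 28.0, 11.0, 8.0, 6.0, 4.0, 0.0 m³/s.
ΣQ_DR = 277.0 m³/s.
With Δt = 6 h = 21600 s, V = ΣQ_DR · Δt = 277.0 × 21600 = 5.98 × 10^6 m³.

V ≈ 5.98 × 10^6 m³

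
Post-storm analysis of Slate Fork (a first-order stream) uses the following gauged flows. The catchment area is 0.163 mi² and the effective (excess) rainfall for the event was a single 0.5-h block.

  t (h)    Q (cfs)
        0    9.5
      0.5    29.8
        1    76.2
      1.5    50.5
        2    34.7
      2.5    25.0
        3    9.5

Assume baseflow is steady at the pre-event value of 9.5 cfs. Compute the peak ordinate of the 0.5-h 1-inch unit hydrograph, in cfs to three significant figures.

Direct runoff: 0.0, 20.3, 66.7, 41.0, 25.2, 15.5, 0.0 cfs; ΣQ_DR = 168.7 cfs, peak = 66.7 cfs.
Runoff depth d = ΣQ_DR·Δt / A = 168.7 × 1800 / (0.163 mi²) = 0.8019 in.
The 1-inch UH is the DRH scaled by (1 in)/d, so U_p = 66.7 × 1/0.8019 = 83.2 cfs.

U_p ≈ 83.2 cfs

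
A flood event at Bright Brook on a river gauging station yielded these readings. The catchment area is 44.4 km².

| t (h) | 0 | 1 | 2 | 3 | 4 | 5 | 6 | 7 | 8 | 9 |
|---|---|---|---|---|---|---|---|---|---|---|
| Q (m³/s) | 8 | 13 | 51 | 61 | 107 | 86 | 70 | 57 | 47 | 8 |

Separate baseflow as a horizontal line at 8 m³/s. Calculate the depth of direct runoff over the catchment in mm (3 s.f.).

Direct runoff: 0.0, 5.0, 43.0, 53.0, 99.0, 78.0, 62.0, 49.0, 39.0, 0.0 m³/s; ΣQ_DR = 428.0 m³/s.
V = ΣQ_DR · Δt = 428.0 × 3600 s = 1.541 × 10^6 m³.
Over A = 44.4 km², depth = V / A = 34.7 mm.

d ≈ 34.7 mm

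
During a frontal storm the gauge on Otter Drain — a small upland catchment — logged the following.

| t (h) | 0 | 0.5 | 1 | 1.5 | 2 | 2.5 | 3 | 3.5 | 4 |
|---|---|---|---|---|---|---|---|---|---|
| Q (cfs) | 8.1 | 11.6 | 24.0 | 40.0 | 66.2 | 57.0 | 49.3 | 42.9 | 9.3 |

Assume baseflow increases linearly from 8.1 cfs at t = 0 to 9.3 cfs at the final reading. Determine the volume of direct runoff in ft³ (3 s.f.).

Direct-runoff ordinates (Q − Q_b): 0.00, 3.35, 15.60, 31.45, 57.50, 48.15, 40.30, 33.75, 0.00 cfs.
ΣQ_DR = 230.1 cfs.
With Δt = 0.5 h = 1800 s, V = ΣQ_DR · Δt = 230.1 × 1800 = 4.14 × 10^5 ft³.

V ≈ 4.14 × 10^5 ft³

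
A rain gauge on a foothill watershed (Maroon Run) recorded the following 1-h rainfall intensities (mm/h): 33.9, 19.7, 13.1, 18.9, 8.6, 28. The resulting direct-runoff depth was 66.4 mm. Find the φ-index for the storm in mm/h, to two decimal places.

Only the 5 blocks with intensity above φ contribute runoff: 33.9, 19.7, 13.1, 18.9, 28 mm/h.
Σ(I−φ)·Δt = d  ⇒  (33.9+19.7+13.1+18.9+28 − 5φ)·1 = 66.4
φ = (113.6 − 66.4/1) / 5 = 9.44 mm/h.

φ ≈ 9.44 mm/h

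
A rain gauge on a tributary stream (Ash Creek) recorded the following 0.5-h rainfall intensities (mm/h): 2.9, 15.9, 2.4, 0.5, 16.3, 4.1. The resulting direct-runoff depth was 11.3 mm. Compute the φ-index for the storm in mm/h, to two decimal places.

Only the 2 blocks with intensity above φ contribute runoff: 15.9, 16.3 mm/h.
Σ(I−φ)·Δt = d  ⇒  (15.9+16.3 − 2φ)·0.5 = 11.3
φ = (32.20 − 11.3/0.5) / 2 = 4.80 mm/h.

φ ≈ 4.80 mm/h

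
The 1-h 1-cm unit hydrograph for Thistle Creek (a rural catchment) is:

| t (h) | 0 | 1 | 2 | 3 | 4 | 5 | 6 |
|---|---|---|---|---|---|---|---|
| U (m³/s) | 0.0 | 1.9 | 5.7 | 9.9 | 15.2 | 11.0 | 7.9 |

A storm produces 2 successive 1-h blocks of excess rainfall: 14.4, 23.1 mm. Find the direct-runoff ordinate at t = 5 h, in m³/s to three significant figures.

Q ≈ 51.0 m³/s

By discrete convolution, Q_j = Σ (P_i / 10 mm) · U_{j−i}.
At t = 5 h (j=5): Q = (14.4/10)·11.0 + (23.1/10)·15.2 = 51.0 m³/s.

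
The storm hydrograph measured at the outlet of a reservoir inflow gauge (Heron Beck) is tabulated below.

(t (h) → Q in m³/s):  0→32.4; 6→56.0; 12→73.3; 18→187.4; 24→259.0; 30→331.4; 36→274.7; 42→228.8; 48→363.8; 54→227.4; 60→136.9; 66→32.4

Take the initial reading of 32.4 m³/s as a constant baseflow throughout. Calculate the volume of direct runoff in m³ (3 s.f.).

V ≈ 3.92 × 10^7 m³

Direct-runoff ordinates (Q − Q_b): 0.0, 23.6, 40.9, 155.0, 226.6, 299.0, 242.3, 196.4, 331.4, 195.0, 104.5, 0.0 m³/s.
ΣQ_DR = 1815 m³/s.
With Δt = 6 h = 21600 s, V = ΣQ_DR · Δt = 1815 × 21600 = 3.92 × 10^7 m³.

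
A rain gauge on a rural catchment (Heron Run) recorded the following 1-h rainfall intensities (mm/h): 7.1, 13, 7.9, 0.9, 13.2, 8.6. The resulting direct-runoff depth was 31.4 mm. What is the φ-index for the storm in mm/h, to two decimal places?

Only the 5 blocks with intensity above φ contribute runoff: 7.1, 13, 7.9, 13.2, 8.6 mm/h.
Σ(I−φ)·Δt = d  ⇒  (7.1+13+7.9+13.2+8.6 − 5φ)·1 = 31.4
φ = (49.80 − 31.4/1) / 5 = 3.68 mm/h.

φ ≈ 3.68 mm/h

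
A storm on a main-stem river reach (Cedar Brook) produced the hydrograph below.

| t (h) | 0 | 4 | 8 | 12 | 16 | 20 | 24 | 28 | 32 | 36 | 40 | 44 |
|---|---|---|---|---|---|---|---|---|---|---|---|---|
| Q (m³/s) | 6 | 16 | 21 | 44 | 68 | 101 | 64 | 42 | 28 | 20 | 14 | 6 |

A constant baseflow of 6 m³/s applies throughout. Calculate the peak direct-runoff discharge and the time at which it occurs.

Q_p = 95.0 m³/s at t = 20 h

Subtracting baseflow gives direct-runoff ordinates: 0.0, 10.0, 15.0, 38.0, 62.0, 95.0, 58.0, 36.0, 22.0, 14.0, 8.0, 0.0 m³/s.
The maximum is 95.0 m³/s, occurring at the reading for t = 20 h.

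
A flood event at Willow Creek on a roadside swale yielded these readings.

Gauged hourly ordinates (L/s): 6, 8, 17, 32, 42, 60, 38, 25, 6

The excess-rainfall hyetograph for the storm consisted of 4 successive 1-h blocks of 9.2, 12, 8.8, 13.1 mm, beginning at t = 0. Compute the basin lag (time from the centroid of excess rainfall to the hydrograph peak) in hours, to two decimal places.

t_L ≈ 2.90 h

Centroid of excess rainfall: t_c = Σ P_i·t̄_i / ΣP_i = 2.0986 h (block centres at 0.5, 1.5, 2.5, 3.5 h).
Hydrograph peak occurs at t = 5 h, so basin lag t_L = 5 − 2.0986 = 2.90 h.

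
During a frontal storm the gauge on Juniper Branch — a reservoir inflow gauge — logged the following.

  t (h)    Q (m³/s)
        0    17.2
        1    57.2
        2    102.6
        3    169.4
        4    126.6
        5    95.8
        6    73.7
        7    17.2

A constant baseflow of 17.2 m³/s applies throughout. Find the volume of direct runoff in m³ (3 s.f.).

V ≈ 1.88 × 10^6 m³

Direct-runoff ordinates (Q − Q_b): 0.0, 40.0, 85.4, 152.2, 109.4, 78.6, 56.5, 0.0 m³/s.
ΣQ_DR = 522.1 m³/s.
With Δt = 1 h = 3600 s, V = ΣQ_DR · Δt = 522.1 × 3600 = 1.88 × 10^6 m³.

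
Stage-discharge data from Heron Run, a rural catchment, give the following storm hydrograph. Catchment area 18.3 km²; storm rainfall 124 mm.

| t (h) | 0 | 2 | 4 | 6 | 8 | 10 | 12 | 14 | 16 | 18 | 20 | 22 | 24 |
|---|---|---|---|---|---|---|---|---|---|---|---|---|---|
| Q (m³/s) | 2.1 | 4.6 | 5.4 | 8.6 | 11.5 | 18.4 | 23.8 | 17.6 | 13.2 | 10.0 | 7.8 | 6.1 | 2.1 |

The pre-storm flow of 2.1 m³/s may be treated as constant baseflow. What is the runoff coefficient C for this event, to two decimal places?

C ≈ 0.33

ΣQ_DR = 103.9 m³/s; V = ΣQ_DR·Δt = 7.481 × 10^5 m³.
Runoff depth d = V / A = 40.88 mm.
C = d / P = 40.88 / 124 = 0.33.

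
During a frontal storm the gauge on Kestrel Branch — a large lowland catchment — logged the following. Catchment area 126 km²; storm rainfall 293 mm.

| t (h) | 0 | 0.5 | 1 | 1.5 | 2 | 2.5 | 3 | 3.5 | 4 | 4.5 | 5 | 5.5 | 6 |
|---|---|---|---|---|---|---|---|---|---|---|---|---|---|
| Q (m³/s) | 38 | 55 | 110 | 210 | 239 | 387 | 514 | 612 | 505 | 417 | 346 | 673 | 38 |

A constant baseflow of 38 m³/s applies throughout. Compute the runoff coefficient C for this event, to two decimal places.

C ≈ 0.18

ΣQ_DR = 3650 m³/s; V = ΣQ_DR·Δt = 6.570 × 10^6 m³.
Runoff depth d = V / A = 52.14 mm.
C = d / P = 52.14 / 293 = 0.18.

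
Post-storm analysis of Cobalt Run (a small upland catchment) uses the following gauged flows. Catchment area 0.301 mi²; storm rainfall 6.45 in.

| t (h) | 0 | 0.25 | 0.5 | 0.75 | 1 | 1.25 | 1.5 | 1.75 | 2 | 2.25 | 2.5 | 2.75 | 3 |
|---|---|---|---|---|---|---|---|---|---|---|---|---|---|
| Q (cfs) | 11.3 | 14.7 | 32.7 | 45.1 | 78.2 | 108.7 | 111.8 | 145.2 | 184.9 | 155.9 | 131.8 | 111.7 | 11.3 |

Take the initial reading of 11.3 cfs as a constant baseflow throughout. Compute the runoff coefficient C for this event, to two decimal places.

C ≈ 0.20

ΣQ_DR = 996.4 cfs; V = ΣQ_DR·Δt = 8.968 × 10^5 ft³.
Runoff depth d = V / A = 1.282 in.
C = d / P = 1.282 / 6.45 = 0.20.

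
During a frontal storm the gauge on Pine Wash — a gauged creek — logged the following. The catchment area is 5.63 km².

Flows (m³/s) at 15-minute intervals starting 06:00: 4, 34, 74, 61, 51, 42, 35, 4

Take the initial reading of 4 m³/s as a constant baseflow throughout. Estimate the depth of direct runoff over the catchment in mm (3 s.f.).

Direct runoff: 0.0, 30.0, 70.0, 57.0, 47.0, 38.0, 31.0, 0.0 m³/s; ΣQ_DR = 273.0 m³/s.
V = ΣQ_DR · Δt = 273.0 × 900 s = 2.457 × 10^5 m³.
Over A = 5.63 km², depth = V / A = 43.6 mm.

d ≈ 43.6 mm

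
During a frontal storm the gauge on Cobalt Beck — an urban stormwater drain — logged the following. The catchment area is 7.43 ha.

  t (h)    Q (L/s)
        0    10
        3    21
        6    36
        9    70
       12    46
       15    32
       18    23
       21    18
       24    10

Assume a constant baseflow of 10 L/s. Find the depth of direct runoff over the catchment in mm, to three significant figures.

d ≈ 25.6 mm

Direct runoff: 0.0, 11.0, 26.0, 60.0, 36.0, 22.0, 13.0, 8.0, 0.0 L/s; ΣQ_DR = 176.0 L/s.
V = ΣQ_DR · Δt = 176.0 × 10800 s = 1.901 × 10^6 L.
Over A = 7.43 ha, depth = V / A = 25.6 mm.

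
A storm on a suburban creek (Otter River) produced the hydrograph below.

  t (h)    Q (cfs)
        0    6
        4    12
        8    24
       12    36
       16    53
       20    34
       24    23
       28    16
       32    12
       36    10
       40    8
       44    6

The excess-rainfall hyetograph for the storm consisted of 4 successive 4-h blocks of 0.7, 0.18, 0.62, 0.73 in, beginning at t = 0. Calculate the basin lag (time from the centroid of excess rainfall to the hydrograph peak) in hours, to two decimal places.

t_L ≈ 7.52 h

Centroid of excess rainfall: t_c = Σ P_i·t̄_i / ΣP_i = 8.4753 h (block centres at 2, 6, 10, 14 h).
Hydrograph peak occurs at t = 16 h, so basin lag t_L = 16 − 8.4753 = 7.52 h.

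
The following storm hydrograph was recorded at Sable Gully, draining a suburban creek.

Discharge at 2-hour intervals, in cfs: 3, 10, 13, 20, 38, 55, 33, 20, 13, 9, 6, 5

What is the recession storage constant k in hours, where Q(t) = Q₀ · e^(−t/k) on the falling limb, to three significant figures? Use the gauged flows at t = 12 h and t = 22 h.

On the falling limb, Q drops from 33 to 5 cfs between t = 12 h and t = 22 h (Δt = 10 h).
k = −Δt / ln(Q₂/Q₁) = −10 / ln(5/33) = 5.30 h.

k ≈ 5.30 h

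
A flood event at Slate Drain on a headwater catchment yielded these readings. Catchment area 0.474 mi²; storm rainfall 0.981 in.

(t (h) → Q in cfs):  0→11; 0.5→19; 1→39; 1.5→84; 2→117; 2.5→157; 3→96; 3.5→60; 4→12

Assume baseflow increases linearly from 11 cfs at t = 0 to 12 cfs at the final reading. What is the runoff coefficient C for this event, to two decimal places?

C ≈ 0.82

ΣQ_DR = 491.5 cfs; V = ΣQ_DR·Δt = 8.847 × 10^5 ft³.
Runoff depth d = V / A = 0.8034 in.
C = d / P = 0.8034 / 0.981 = 0.82.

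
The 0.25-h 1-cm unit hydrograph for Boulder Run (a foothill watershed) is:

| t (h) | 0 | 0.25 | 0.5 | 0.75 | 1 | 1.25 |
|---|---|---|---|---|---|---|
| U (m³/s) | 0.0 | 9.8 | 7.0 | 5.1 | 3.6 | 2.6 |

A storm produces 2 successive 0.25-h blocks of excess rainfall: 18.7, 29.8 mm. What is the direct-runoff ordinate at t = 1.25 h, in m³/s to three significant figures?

By discrete convolution, Q_j = Σ (P_i / 10 mm) · U_{j−i}.
At t = 1.25 h (j=5): Q = (18.7/10)·2.6 + (29.8/10)·3.6 = 15.6 m³/s.

Q ≈ 15.6 m³/s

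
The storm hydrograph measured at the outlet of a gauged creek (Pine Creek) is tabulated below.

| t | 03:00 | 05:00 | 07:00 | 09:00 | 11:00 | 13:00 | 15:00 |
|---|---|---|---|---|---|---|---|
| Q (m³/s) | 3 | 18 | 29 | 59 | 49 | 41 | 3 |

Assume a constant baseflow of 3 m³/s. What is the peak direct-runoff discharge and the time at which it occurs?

Subtracting baseflow gives direct-runoff ordinates: 0.0, 15.0, 26.0, 56.0, 46.0, 38.0, 0.0 m³/s.
The maximum is 56.0 m³/s, occurring at the reading for t = 09:00.

Q_p = 56.0 m³/s at t = 09:00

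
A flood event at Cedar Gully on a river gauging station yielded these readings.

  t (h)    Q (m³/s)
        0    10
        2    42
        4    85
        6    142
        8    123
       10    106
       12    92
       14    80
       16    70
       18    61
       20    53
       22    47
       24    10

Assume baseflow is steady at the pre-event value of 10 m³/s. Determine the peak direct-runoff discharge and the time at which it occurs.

Q_p = 132.0 m³/s at t = 6 h

Subtracting baseflow gives direct-runoff ordinates: 0.0, 32.0, 75.0, 132.0, 113.0, 96.0, 82.0, 70.0, 60.0, 51.0, 43.0, 37.0, 0.0 m³/s.
The maximum is 132.0 m³/s, occurring at the reading for t = 6 h.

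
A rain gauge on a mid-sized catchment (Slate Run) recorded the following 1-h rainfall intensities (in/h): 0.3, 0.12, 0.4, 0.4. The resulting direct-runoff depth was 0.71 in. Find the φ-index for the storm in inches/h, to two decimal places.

Only the 3 blocks with intensity above φ contribute runoff: 0.3, 0.4, 0.4 in/h.
Σ(I−φ)·Δt = d  ⇒  (0.3+0.4+0.4 − 3φ)·1 = 0.71
φ = (1.100 − 0.71/1) / 3 = 0.13 in/h.

φ ≈ 0.13 in/h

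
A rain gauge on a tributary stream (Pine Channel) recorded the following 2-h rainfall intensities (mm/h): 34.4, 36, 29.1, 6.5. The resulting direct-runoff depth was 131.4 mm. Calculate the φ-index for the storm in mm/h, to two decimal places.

Only the 3 blocks with intensity above φ contribute runoff: 34.4, 36, 29.1 mm/h.
Σ(I−φ)·Δt = d  ⇒  (34.4+36+29.1 − 3φ)·2 = 131.4
φ = (99.50 − 131.4/2) / 3 = 11.27 mm/h.

φ ≈ 11.27 mm/h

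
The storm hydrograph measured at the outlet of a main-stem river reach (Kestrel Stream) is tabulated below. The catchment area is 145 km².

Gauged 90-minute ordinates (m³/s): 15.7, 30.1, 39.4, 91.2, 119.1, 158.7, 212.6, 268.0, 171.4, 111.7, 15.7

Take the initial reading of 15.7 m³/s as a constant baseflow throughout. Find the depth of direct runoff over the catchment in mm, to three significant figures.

Direct runoff: 0.0, 14.4, 23.7, 75.5, 103.4, 143.0, 196.9, 252.3, 155.7, 96.0, 0.0 m³/s; ΣQ_DR = 1061 m³/s.
V = ΣQ_DR · Δt = 1061 × 5400 s = 5.729 × 10^6 m³.
Over A = 145 km², depth = V / A = 39.5 mm.

d ≈ 39.5 mm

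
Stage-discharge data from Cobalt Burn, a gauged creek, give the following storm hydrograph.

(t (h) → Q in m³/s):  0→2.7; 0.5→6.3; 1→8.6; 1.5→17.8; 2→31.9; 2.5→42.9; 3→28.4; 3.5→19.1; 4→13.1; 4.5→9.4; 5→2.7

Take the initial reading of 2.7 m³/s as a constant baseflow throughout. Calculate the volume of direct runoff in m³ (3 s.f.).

Direct-runoff ordinates (Q − Q_b): 0.0, 3.6, 5.9, 15.1, 29.2, 40.2, 25.7, 16.4, 10.4, 6.7, 0.0 m³/s.
ΣQ_DR = 153.2 m³/s.
With Δt = 0.5 h = 1800 s, V = ΣQ_DR · Δt = 153.2 × 1800 = 2.76 × 10^5 m³.

V ≈ 2.76 × 10^5 m³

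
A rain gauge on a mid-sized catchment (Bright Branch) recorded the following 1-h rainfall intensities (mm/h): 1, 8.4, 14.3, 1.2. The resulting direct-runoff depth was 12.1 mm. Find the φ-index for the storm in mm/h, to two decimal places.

Only the 2 blocks with intensity above φ contribute runoff: 8.4, 14.3 mm/h.
Σ(I−φ)·Δt = d  ⇒  (8.4+14.3 − 2φ)·1 = 12.1
φ = (22.70 − 12.1/1) / 2 = 5.30 mm/h.

φ ≈ 5.30 mm/h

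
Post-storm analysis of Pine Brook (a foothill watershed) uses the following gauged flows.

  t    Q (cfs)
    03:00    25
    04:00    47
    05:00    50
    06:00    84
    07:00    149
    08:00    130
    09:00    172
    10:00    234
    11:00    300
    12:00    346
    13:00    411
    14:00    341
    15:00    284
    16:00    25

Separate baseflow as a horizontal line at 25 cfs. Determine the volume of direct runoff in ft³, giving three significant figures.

V ≈ 8.09 × 10^6 ft³

Direct-runoff ordinates (Q − Q_b): 0.0, 22.0, 25.0, 59.0, 124.0, 105.0, 147.0, 209.0, 275.0, 321.0, 386.0, 316.0, 259.0, 0.0 cfs.
ΣQ_DR = 2248 cfs.
With Δt = 1 h = 3600 s, V = ΣQ_DR · Δt = 2248 × 3600 = 8.09 × 10^6 ft³.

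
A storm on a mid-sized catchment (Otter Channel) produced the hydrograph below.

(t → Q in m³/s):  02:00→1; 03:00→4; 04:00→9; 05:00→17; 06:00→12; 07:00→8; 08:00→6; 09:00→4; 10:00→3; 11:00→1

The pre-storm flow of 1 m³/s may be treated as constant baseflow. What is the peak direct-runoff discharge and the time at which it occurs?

Subtracting baseflow gives direct-runoff ordinates: 0.0, 3.0, 8.0, 16.0, 11.0, 7.0, 5.0, 3.0, 2.0, 0.0 m³/s.
The maximum is 16.0 m³/s, occurring at the reading for t = 05:00.

Q_p = 16.0 m³/s at t = 05:00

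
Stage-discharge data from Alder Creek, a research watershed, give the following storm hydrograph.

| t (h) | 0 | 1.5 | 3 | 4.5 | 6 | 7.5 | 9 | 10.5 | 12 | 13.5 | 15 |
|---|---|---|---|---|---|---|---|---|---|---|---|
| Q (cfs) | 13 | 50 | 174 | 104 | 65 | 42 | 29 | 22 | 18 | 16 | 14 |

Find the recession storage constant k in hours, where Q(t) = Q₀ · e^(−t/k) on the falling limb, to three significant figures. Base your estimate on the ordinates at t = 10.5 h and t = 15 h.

On the falling limb, Q drops from 22 to 14 cfs between t = 10.5 h and t = 15 h (Δt = 4.5 h).
k = −Δt / ln(Q₂/Q₁) = −4.5 / ln(14/22) = 9.96 h.

k ≈ 9.96 h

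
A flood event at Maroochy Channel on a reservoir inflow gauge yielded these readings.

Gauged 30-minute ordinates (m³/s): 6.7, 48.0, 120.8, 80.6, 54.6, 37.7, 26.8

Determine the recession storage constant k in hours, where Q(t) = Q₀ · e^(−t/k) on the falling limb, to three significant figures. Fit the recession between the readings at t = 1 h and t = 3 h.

k ≈ 1.33 h

On the falling limb, Q drops from 120.8 to 26.8 m³/s between t = 1 h and t = 3 h (Δt = 2 h).
k = −Δt / ln(Q₂/Q₁) = −2 / ln(26.8/120.8) = 1.33 h.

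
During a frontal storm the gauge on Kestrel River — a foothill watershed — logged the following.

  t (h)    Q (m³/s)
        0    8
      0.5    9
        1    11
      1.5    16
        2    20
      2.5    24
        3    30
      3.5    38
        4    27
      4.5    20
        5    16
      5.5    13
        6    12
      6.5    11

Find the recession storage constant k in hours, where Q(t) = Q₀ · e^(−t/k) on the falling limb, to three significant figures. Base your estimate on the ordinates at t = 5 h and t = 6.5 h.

k ≈ 4.00 h

On the falling limb, Q drops from 16 to 11 m³/s between t = 5 h and t = 6.5 h (Δt = 1.5 h).
k = −Δt / ln(Q₂/Q₁) = −1.5 / ln(11/16) = 4.00 h.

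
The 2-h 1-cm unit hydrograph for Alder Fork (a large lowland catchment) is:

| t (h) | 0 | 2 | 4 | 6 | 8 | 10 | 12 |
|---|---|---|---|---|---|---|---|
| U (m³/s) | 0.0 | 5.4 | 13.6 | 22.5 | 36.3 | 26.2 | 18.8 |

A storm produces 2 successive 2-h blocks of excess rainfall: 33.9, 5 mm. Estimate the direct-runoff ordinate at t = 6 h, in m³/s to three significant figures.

Q ≈ 83.1 m³/s

By discrete convolution, Q_j = Σ (P_i / 10 mm) · U_{j−i}.
At t = 6 h (j=3): Q = (33.9/10)·22.5 + (5/10)·13.6 = 83.1 m³/s.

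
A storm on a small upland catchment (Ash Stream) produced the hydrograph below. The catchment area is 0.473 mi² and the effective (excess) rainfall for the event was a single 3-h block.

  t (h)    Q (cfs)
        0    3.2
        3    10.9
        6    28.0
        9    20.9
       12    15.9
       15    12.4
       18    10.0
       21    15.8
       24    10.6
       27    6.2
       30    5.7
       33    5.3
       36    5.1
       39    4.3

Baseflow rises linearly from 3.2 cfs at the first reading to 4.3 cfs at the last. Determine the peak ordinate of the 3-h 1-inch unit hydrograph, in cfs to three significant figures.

Direct runoff: 0.00, 7.62, 24.63, 17.45, 12.36, 8.78, 6.29, 12.01, 6.72, 2.24, 1.65, 1.17, 0.88, 0.00 cfs; ΣQ_DR = 101.8 cfs, peak = 24.63 cfs.
Runoff depth d = ΣQ_DR·Δt / A = 101.8 × 10800 / (0.473 mi²) = 1.001 in.
The 1-inch UH is the DRH scaled by (1 in)/d, so U_p = 24.63 × 1/1.001 = 24.6 cfs.

U_p ≈ 24.6 cfs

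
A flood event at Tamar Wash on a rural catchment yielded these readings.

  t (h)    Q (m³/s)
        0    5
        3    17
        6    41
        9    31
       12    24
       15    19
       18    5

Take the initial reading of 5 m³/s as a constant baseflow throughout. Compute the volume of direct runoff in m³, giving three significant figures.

V ≈ 1.16 × 10^6 m³

Direct-runoff ordinates (Q − Q_b): 0.0, 12.0, 36.0, 26.0, 19.0, 14.0, 0.0 m³/s.
ΣQ_DR = 107.0 m³/s.
With Δt = 3 h = 10800 s, V = ΣQ_DR · Δt = 107.0 × 10800 = 1.16 × 10^6 m³.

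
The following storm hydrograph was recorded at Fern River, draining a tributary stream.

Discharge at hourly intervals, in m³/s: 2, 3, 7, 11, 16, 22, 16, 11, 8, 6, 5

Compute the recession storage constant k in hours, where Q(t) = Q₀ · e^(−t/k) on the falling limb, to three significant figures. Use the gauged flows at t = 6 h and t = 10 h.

k ≈ 3.44 h

On the falling limb, Q drops from 16 to 5 m³/s between t = 6 h and t = 10 h (Δt = 4 h).
k = −Δt / ln(Q₂/Q₁) = −4 / ln(5/16) = 3.44 h.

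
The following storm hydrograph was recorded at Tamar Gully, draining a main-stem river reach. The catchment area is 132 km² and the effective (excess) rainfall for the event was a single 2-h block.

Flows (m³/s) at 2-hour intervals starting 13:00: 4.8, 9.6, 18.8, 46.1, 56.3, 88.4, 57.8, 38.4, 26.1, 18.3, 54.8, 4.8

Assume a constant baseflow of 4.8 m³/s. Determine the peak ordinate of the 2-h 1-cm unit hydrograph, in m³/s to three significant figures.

Direct runoff: 0.0, 4.8, 14.0, 41.3, 51.5, 83.6, 53.0, 33.6, 21.3, 13.5, 50.0, 0.0 m³/s; ΣQ_DR = 366.6 m³/s, peak = 83.6 m³/s.
Runoff depth d = ΣQ_DR·Δt / A = 366.6 × 7200 / (132 km²) = 20.00 mm.
The 1-cm UH is the DRH scaled by (10 mm)/d, so U_p = 83.6 × 10/20.00 = 41.8 m³/s.

U_p ≈ 41.8 m³/s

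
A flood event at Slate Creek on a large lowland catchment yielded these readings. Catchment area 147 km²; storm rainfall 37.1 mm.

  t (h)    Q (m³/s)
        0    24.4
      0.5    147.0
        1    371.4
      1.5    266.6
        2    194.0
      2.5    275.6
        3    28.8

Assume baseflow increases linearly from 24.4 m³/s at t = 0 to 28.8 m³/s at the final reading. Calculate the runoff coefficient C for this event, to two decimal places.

ΣQ_DR = 1122 m³/s; V = ΣQ_DR·Δt = 2.019 × 10^6 m³.
Runoff depth d = V / A = 13.73 mm.
C = d / P = 13.73 / 37.1 = 0.37.

C ≈ 0.37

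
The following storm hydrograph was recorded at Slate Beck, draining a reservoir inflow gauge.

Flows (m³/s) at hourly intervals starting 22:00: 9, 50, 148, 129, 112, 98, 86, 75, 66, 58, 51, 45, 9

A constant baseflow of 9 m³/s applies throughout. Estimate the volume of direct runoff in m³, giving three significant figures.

V ≈ 2.95 × 10^6 m³

Direct-runoff ordinates (Q − Q_b): 0.0, 41.0, 139.0, 120.0, 103.0, 89.0, 77.0, 66.0, 57.0, 49.0, 42.0, 36.0, 0.0 m³/s.
ΣQ_DR = 819.0 m³/s.
With Δt = 1 h = 3600 s, V = ΣQ_DR · Δt = 819.0 × 3600 = 2.95 × 10^6 m³.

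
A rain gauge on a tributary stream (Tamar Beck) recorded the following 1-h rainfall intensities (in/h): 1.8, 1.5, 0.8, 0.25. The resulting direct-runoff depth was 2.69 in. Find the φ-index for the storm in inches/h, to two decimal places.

φ ≈ 0.47 in/h

Only the 3 blocks with intensity above φ contribute runoff: 1.8, 1.5, 0.8 in/h.
Σ(I−φ)·Δt = d  ⇒  (1.8+1.5+0.8 − 3φ)·1 = 2.69
φ = (4.100 − 2.69/1) / 3 = 0.47 in/h.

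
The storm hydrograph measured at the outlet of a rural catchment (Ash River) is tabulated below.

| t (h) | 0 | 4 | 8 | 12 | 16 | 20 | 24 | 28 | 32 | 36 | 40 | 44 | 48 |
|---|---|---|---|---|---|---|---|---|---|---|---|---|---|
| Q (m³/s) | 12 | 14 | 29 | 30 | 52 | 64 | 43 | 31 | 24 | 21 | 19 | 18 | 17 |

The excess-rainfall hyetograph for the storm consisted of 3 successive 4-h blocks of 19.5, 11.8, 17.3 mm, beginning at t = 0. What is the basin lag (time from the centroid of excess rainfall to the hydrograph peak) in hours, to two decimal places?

t_L ≈ 14.18 h

Centroid of excess rainfall: t_c = Σ P_i·t̄_i / ΣP_i = 5.8189 h (block centres at 2, 6, 10 h).
Hydrograph peak occurs at t = 20 h, so basin lag t_L = 20 − 5.8189 = 14.18 h.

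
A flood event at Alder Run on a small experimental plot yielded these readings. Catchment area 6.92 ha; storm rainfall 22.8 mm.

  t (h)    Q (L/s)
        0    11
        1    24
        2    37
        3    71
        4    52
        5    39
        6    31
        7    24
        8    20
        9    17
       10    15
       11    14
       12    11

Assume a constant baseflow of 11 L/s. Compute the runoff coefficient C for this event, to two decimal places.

ΣQ_DR = 223.0 L/s; V = ΣQ_DR·Δt = 8.028 × 10^5 L.
Runoff depth d = V / A = 11.60 mm.
C = d / P = 11.60 / 22.8 = 0.51.

C ≈ 0.51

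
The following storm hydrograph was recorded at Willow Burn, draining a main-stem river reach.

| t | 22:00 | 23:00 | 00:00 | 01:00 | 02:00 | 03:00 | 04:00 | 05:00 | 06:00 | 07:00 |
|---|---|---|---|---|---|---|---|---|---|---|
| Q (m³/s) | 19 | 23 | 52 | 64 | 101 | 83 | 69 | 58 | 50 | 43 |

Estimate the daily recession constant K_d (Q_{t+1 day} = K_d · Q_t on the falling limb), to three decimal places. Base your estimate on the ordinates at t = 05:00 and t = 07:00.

Between t = 05:00 and t = 07:00 the flow falls from 58 to 43 m³/s over 2×1 h = 2 h.
Per-interval ratio K = (43/58)^(1/2) = 0.8610; K_d = K^(24/1) = 0.028.

K_d ≈ 0.028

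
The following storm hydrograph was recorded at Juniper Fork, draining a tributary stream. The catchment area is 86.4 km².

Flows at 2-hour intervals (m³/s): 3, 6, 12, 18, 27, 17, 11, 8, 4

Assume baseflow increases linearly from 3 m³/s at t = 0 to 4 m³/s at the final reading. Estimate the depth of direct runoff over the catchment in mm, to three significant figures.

Direct runoff: 0.00, 2.88, 8.75, 14.62, 23.50, 13.38, 7.25, 4.12, 0.00 m³/s; ΣQ_DR = 74.50 m³/s.
V = ΣQ_DR · Δt = 74.50 × 7200 s = 5.364 × 10^5 m³.
Over A = 86.4 km², depth = V / A = 6.21 mm.

d ≈ 6.21 mm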